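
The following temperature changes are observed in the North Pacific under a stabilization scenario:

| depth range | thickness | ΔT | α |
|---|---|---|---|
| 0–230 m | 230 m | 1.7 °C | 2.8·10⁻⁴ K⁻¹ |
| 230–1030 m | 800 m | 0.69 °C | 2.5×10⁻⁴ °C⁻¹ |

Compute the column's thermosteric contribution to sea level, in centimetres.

0–230 m: 1.7 × 230 × 2.8×10⁻⁴ = 0.10948 m
Layer 2: 0.69 × 2.5×10⁻⁴ × 800 = 0.13800 m
Δh = 0.10948 + 0.13800 = 0.24748 m

Δh ≈ 24.7 cm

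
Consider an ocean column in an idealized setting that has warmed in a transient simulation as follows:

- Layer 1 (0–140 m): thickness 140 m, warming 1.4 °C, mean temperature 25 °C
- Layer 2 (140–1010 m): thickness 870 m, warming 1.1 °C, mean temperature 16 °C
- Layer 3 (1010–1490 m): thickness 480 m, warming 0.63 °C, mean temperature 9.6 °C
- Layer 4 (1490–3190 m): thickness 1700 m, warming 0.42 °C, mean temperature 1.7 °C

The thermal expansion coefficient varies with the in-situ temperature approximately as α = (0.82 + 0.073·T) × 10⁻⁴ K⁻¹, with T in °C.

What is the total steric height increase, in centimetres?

35.5 cm of thermosteric rise

Layer 1: α = (0.82 + 0.073×25)×10⁻⁴ = 2.645×10⁻⁴ K⁻¹
Layer 2: α = (0.82 + 0.073×16)×10⁻⁴ = 1.988×10⁻⁴ K⁻¹
Layer 3: α = (0.82 + 0.073×9.6)×10⁻⁴ = 1.5208×10⁻⁴ K⁻¹
Layer 4: α = (0.82 + 0.073×1.7)×10⁻⁴ = 0.9441×10⁻⁴ K⁻¹
Layer 1: 2.645×10⁻⁴ × 1.4 × 140 = 0.051842 m
1.1 × 870 × 1.988×10⁻⁴ = 0.1902516 m
0.63 × 1.5208×10⁻⁴ × 480 = 0.045988992 m
1700 × 0.42 × 0.9441×10⁻⁴ = 0.06740874 m
Δh = 0.051842 + 0.1902516 + 0.045988992 + 0.06740874 = 0.355491332 m ≈ 35.5 cm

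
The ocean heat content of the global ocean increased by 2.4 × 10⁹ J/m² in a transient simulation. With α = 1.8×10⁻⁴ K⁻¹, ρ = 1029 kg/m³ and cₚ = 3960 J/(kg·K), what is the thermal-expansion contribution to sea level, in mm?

Δh = αQ/(ρcₚ) = 1.8×10⁻⁴ × 2.4×10⁹ / (1029 × 3960) ≈ 0.10602 m

Δh = 110 mm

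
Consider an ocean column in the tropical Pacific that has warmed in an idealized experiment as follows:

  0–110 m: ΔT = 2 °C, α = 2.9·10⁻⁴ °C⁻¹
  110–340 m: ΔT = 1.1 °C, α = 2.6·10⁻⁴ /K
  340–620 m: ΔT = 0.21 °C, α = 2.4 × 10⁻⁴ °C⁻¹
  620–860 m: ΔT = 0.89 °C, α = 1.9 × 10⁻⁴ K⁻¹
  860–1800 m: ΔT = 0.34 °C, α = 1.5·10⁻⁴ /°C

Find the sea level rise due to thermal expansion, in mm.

Δh = 232 mm

110 × 2.9×10⁻⁴ × 2 = 0.06380 m
110–340 m: 230 × 2.6×10⁻⁴ × 1.1 = 0.06578 m
0.21 × 2.4×10⁻⁴ × 280 = 0.014112 m
620–860 m: 1.9×10⁻⁴ × 240 × 0.89 = 0.040584 m
1.5×10⁻⁴ × 0.34 × 940 = 0.04794 m
Δh = 0.06380 + 0.06578 + 0.014112 + 0.040584 + 0.04794 = 0.232216 m ≈ 232 mm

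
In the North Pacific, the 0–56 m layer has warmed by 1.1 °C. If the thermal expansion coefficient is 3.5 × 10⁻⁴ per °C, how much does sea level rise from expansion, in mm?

21.6 mm of thermosteric rise

Δh = αΔT·H = 3.5×10⁻⁴ × 1.1 × 56 = 0.02156 m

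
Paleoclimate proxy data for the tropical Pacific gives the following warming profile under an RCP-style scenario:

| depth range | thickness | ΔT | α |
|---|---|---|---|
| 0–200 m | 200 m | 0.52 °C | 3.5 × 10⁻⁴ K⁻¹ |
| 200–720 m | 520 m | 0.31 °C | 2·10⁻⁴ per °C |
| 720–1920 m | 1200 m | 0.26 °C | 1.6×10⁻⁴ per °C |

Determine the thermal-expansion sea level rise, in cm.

Layer 1: 200 × 3.5×10⁻⁴ × 0.52 = 0.03640 m
2×10⁻⁴ × 0.31 × 520 = 0.03224 m
720–1920 m: 1200 × 1.6×10⁻⁴ × 0.26 = 0.04992 m
Δh = 0.03640 + 0.03224 + 0.04992 = 0.11856 m ≈ 12 cm

about 12 cm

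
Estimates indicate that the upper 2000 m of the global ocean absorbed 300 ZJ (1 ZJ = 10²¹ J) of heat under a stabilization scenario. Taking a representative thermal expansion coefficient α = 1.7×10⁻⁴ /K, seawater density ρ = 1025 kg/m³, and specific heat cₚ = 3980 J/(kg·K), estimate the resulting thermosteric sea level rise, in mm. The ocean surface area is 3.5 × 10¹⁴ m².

35.7 mm of thermosteric rise

Per unit area: Q = 300×10²¹ / (3.5×10¹⁴) ≈ 8.571×10⁸ J/m²
Δh = αQ/(ρcₚ) = 1.7×10⁻⁴ × 8.571×10⁸ / (1025 × 3980) ≈ 0.035717 m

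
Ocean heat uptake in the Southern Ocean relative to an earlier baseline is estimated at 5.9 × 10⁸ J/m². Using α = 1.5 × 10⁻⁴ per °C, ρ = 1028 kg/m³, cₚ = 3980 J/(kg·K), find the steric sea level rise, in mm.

Δh = αQ/(ρcₚ) = 1.5×10⁻⁴ × 5.9×10⁸ / (1028 × 3980) ≈ 0.021631 m

22 mm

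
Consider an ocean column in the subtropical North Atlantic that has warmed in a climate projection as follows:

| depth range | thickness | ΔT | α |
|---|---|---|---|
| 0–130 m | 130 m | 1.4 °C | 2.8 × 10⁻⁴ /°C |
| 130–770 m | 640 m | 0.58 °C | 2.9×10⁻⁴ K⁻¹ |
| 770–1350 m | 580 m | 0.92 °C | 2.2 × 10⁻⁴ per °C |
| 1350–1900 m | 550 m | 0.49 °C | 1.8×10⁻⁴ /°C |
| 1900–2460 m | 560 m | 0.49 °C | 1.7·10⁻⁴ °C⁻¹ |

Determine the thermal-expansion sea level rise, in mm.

371 mm

Layer 1: 130 × 1.4 × 2.8×10⁻⁴ = 0.05096 m
130–770 m: 2.9×10⁻⁴ × 640 × 0.58 = 0.107648 m
Layer 3: 0.92 × 2.2×10⁻⁴ × 580 = 0.117392 m
Layer 4: 1.8×10⁻⁴ × 0.49 × 550 = 0.04851 m
Layer 5: 560 × 1.7×10⁻⁴ × 0.49 = 0.046648 m
Δh = 0.05096 + 0.107648 + 0.117392 + 0.04851 + 0.046648 = 0.371158 m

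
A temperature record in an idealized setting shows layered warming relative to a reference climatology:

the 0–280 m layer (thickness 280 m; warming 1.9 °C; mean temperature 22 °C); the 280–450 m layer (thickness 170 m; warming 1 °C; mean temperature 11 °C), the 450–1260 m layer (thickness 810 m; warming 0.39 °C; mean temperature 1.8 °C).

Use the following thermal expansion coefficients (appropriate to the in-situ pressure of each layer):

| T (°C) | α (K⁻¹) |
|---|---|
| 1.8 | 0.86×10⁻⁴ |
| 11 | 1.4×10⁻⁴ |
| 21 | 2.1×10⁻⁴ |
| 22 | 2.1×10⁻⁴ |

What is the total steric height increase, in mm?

Δh ≈ 163 mm

Layer 1 at 22 °C → α = 2.1×10⁻⁴ K⁻¹
Layer 2 at 11 °C → α = 1.4×10⁻⁴ K⁻¹
Layer 3 at 1.8 °C → α = 0.86×10⁻⁴ K⁻¹
0–280 m: 280 × 1.9 × 2.1×10⁻⁴ = 0.11172 m
170 × 1.4×10⁻⁴ × 1 = 0.02380 m
0.86×10⁻⁴ × 810 × 0.39 = 0.0271674 m
Δh = 0.11172 + 0.02380 + 0.0271674 = 0.1626874 m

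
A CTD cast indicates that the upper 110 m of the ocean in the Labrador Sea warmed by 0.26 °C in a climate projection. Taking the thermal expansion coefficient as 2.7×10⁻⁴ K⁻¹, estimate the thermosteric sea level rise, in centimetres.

about 0.772 cm

Δh = αΔT·H = 2.7×10⁻⁴ × 0.26 × 110 = 0.007722 m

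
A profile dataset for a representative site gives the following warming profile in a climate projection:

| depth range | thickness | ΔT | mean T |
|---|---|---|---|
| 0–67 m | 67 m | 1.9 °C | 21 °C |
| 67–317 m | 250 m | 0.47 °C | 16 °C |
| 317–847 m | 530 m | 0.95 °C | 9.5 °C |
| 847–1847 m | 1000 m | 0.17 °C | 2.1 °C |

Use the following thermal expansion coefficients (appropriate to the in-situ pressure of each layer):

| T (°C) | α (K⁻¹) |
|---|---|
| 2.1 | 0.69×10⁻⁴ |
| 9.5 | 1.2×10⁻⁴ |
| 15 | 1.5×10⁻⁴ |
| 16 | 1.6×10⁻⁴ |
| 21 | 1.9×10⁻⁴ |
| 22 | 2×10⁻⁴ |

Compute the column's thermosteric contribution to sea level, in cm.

Layer 1 at 21 °C → α = 1.9×10⁻⁴ K⁻¹
Layer 2 at 16 °C → α = 1.6×10⁻⁴ K⁻¹
Layer 3 at 9.5 °C → α = 1.2×10⁻⁴ K⁻¹
Layer 4 at 2.1 °C → α = 0.69×10⁻⁴ K⁻¹
0–67 m: 67 × 1.9×10⁻⁴ × 1.9 = 0.024187 m
67–317 m: 250 × 0.47 × 1.6×10⁻⁴ = 0.01880 m
Layer 3: 1.2×10⁻⁴ × 0.95 × 530 = 0.06042 m
Layer 4: 1000 × 0.69×10⁻⁴ × 0.17 = 0.01173 m
Δh = 0.024187 + 0.01880 + 0.06042 + 0.01173 = 0.115137 m ≈ 11.5 cm

11.5 cm of thermosteric rise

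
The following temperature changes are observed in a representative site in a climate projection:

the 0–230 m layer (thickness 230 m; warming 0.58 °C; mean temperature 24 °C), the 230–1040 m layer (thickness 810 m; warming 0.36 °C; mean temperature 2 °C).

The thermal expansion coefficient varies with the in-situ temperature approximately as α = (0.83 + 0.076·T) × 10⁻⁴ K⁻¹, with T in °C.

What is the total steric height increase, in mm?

Δh = 64 mm

Layer 1: α = (0.83 + 0.076×24)×10⁻⁴ = 2.654×10⁻⁴ K⁻¹
Layer 2: α = (0.83 + 0.076×2)×10⁻⁴ = 0.982×10⁻⁴ K⁻¹
Layer 1: 230 × 0.58 × 2.654×10⁻⁴ = 0.03540436 m
810 × 0.36 × 0.982×10⁻⁴ = 0.02863512 m
Δh = 0.03540436 + 0.02863512 = 0.06403948 m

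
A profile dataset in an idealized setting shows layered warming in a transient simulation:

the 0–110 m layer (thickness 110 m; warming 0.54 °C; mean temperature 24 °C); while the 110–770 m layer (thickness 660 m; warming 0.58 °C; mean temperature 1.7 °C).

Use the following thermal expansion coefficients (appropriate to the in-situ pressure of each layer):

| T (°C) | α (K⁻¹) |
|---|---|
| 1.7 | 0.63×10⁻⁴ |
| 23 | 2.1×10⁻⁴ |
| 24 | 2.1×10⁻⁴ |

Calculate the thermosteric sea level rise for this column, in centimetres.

Layer 1 at 24 °C → α = 2.1×10⁻⁴ K⁻¹
Layer 2 at 1.7 °C → α = 0.63×10⁻⁴ K⁻¹
110 × 2.1×10⁻⁴ × 0.54 = 0.012474 m
110–770 m: 660 × 0.63×10⁻⁴ × 0.58 = 0.0241164 m
Δh = 0.012474 + 0.0241164 = 0.0365904 m

3.7 cm of thermosteric rise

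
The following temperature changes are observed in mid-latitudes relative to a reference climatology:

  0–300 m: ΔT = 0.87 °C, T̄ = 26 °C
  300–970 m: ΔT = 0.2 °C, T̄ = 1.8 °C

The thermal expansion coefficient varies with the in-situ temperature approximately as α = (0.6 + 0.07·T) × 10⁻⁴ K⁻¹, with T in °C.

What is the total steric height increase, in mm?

Layer 1: α = (0.6 + 0.07×26)×10⁻⁴ = 2.42×10⁻⁴ K⁻¹
Layer 2: α = (0.6 + 0.07×1.8)×10⁻⁴ = 0.726×10⁻⁴ K⁻¹
0–300 m: 0.87 × 300 × 2.42×10⁻⁴ = 0.063162 m
Layer 2: 670 × 0.2 × 0.726×10⁻⁴ = 0.0097284 m
Δh = 0.063162 + 0.0097284 = 0.0728904 m ≈ 73 mm

73 mm of thermosteric rise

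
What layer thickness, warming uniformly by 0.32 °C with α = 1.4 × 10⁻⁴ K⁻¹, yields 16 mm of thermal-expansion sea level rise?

H = Δh/(αΔT) = 0.016 / (1.4×10⁻⁴ × 0.32) ≈ 357.1 m

357 m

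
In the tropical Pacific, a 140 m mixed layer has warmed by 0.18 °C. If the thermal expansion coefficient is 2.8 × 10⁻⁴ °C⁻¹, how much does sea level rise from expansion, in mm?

7.06 mm of thermosteric rise

Δh = αΔT·H = 2.8×10⁻⁴ × 0.18 × 140 = 0.007056 m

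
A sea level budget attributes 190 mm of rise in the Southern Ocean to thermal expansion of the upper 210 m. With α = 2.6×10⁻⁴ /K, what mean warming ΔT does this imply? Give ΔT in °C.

about 3.5 °C

ΔT = Δh/(αH) = 0.19 / (2.6×10⁻⁴ × 210) ≈ 3.480 °C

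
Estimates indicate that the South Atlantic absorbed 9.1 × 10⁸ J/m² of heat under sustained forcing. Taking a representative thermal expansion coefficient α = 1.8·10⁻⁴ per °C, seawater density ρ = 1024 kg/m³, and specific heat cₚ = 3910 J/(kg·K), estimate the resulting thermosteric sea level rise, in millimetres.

40.9 mm

Δh = αQ/(ρcₚ) = 1.8×10⁻⁴ × 9.1×10⁸ / (1024 × 3910) ≈ 0.040911 m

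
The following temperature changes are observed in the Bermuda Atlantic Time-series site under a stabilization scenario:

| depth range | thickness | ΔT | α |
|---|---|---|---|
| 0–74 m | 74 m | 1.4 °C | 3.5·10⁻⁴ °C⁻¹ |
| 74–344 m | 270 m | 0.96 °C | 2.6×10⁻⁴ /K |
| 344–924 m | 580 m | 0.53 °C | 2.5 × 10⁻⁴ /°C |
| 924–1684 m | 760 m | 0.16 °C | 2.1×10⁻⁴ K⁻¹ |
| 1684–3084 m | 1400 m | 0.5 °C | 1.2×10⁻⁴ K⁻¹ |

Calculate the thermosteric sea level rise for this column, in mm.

Layer 1: 1.4 × 74 × 3.5×10⁻⁴ = 0.03626 m
2.6×10⁻⁴ × 0.96 × 270 = 0.067392 m
Layer 3: 2.5×10⁻⁴ × 0.53 × 580 = 0.07685 m
Layer 4: 0.16 × 760 × 2.1×10⁻⁴ = 0.025536 m
1684–3084 m: 0.5 × 1400 × 1.2×10⁻⁴ = 0.08400 m
Δh = 0.03626 + 0.067392 + 0.07685 + 0.025536 + 0.08400 = 0.290038 m

290 mm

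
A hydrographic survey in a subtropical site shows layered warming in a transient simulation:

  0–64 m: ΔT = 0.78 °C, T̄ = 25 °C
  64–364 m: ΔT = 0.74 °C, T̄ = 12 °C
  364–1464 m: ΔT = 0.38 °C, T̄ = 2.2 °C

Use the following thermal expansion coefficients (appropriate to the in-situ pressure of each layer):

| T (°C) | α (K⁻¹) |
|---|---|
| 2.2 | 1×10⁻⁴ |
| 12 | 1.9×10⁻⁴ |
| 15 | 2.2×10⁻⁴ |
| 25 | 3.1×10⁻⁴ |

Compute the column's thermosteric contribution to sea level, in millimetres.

99.5 mm of thermosteric rise

Layer 1 at 25 °C → α = 3.1×10⁻⁴ K⁻¹
Layer 2 at 12 °C → α = 1.9×10⁻⁴ K⁻¹
Layer 3 at 2.2 °C → α = 1×10⁻⁴ K⁻¹
Layer 1: 64 × 3.1×10⁻⁴ × 0.78 = 0.0154752 m
300 × 1.9×10⁻⁴ × 0.74 = 0.04218 m
364–1464 m: 1×10⁻⁴ × 0.38 × 1100 = 0.04180 m
Δh = 0.0154752 + 0.04218 + 0.04180 = 0.0994552 m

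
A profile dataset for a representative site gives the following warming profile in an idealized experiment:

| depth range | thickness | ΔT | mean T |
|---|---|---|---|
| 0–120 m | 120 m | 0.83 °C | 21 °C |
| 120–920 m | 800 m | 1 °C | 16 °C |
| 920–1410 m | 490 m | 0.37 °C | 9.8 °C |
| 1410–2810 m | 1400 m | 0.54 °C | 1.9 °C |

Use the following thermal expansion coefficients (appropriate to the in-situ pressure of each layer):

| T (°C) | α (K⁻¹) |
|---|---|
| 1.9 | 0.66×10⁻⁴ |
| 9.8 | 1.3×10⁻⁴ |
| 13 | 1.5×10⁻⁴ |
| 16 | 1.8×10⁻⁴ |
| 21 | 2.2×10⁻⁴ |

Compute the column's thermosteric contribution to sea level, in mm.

Layer 1 at 21 °C → α = 2.2×10⁻⁴ K⁻¹
Layer 2 at 16 °C → α = 1.8×10⁻⁴ K⁻¹
Layer 3 at 9.8 °C → α = 1.3×10⁻⁴ K⁻¹
Layer 4 at 1.9 °C → α = 0.66×10⁻⁴ K⁻¹
120 × 2.2×10⁻⁴ × 0.83 = 0.021912 m
120–920 m: 1 × 800 × 1.8×10⁻⁴ = 0.14400 m
1.3×10⁻⁴ × 0.37 × 490 = 0.023569 m
1410–2810 m: 0.54 × 1400 × 0.66×10⁻⁴ = 0.049896 m
Δh = 0.021912 + 0.14400 + 0.023569 + 0.049896 = 0.239377 m

239 mm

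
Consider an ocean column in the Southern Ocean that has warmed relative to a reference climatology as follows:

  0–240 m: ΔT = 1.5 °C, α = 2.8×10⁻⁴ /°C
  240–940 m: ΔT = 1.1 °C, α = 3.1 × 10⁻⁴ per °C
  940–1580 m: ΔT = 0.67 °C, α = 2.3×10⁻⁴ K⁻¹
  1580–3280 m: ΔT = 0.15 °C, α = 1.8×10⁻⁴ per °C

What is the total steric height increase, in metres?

Δh ≈ 0.48 m

0–240 m: 2.8×10⁻⁴ × 1.5 × 240 = 0.10080 m
Layer 2: 1.1 × 700 × 3.1×10⁻⁴ = 0.23870 m
Layer 3: 640 × 0.67 × 2.3×10⁻⁴ = 0.098624 m
1700 × 1.8×10⁻⁴ × 0.15 = 0.04590 m
Δh = 0.10080 + 0.23870 + 0.098624 + 0.04590 = 0.484024 m ≈ 0.48 m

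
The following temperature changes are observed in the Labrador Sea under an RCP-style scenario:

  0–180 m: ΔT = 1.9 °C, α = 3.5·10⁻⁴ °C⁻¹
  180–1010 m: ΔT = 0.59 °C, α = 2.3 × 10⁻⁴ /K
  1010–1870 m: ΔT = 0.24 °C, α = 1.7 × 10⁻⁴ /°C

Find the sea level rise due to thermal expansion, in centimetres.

about 26.7 cm

0–180 m: 3.5×10⁻⁴ × 1.9 × 180 = 0.11970 m
180–1010 m: 830 × 2.3×10⁻⁴ × 0.59 = 0.112631 m
Layer 3: 0.24 × 860 × 1.7×10⁻⁴ = 0.035088 m
Δh = 0.11970 + 0.112631 + 0.035088 = 0.267419 m ≈ 26.7 cm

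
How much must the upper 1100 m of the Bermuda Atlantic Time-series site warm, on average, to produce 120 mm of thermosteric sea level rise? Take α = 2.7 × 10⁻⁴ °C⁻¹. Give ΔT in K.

ΔT ≈ 0.40 K

ΔT = Δh/(αH) = 0.12 / (2.7×10⁻⁴ × 1100) ≈ 0.4040 K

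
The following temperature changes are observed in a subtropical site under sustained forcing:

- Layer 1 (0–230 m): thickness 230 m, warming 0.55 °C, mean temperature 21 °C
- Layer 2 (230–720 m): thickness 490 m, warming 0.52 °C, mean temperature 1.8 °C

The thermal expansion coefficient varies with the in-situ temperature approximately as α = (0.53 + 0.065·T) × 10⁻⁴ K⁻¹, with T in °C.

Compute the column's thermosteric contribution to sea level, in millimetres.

about 40.5 mm

Layer 1: α = (0.53 + 0.065×21)×10⁻⁴ = 1.895×10⁻⁴ K⁻¹
Layer 2: α = (0.53 + 0.065×1.8)×10⁻⁴ = 0.647×10⁻⁴ K⁻¹
0–230 m: 0.55 × 1.895×10⁻⁴ × 230 = 0.02397175 m
0.647×10⁻⁴ × 490 × 0.52 = 0.01648556 m
Δh = 0.02397175 + 0.01648556 = 0.04045731 m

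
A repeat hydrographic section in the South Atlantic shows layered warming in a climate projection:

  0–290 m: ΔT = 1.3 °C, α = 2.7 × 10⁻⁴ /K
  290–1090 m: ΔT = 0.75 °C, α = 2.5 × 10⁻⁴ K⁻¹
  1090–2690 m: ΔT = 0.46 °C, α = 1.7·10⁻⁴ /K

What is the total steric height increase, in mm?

Δh = 380 mm

0–290 m: 290 × 1.3 × 2.7×10⁻⁴ = 0.10179 m
0.75 × 800 × 2.5×10⁻⁴ = 0.15000 m
Layer 3: 0.46 × 1600 × 1.7×10⁻⁴ = 0.12512 m
Δh = 0.10179 + 0.15000 + 0.12512 = 0.37691 m ≈ 380 mm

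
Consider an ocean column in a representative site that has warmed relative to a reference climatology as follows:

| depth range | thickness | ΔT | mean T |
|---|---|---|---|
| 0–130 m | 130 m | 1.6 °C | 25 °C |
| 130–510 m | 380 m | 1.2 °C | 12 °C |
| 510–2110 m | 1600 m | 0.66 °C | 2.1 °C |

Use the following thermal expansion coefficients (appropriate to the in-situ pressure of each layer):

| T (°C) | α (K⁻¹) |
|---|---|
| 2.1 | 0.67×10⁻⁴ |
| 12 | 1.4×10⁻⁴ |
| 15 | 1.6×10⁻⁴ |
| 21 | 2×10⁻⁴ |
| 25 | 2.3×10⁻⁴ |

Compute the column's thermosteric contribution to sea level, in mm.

Δh ≈ 182 mm

Layer 1 at 25 °C → α = 2.3×10⁻⁴ K⁻¹
Layer 2 at 12 °C → α = 1.4×10⁻⁴ K⁻¹
Layer 3 at 2.1 °C → α = 0.67×10⁻⁴ K⁻¹
2.3×10⁻⁴ × 130 × 1.6 = 0.04784 m
Layer 2: 1.2 × 1.4×10⁻⁴ × 380 = 0.06384 m
510–2110 m: 0.67×10⁻⁴ × 1600 × 0.66 = 0.070752 m
Δh = 0.04784 + 0.06384 + 0.070752 = 0.182432 m ≈ 182 mm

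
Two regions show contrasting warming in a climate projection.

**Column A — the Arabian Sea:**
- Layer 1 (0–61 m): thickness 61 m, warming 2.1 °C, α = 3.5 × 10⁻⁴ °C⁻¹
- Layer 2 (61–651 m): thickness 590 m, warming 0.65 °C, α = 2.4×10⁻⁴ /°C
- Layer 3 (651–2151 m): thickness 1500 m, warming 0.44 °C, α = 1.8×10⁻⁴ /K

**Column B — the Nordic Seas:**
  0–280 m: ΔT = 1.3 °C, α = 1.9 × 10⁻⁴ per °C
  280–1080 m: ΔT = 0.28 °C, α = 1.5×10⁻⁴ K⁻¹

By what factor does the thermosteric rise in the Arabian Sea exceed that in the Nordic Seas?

A 61 × 3.5×10⁻⁴ × 2.1 = 0.044835 m
A 2.4×10⁻⁴ × 590 × 0.65 = 0.09204 m
A 651–2151 m: 0.44 × 1.8×10⁻⁴ × 1500 = 0.11880 m
A total: 0.255675 m
B Layer 1: 280 × 1.9×10⁻⁴ × 1.3 = 0.06916 m
B 280–1080 m: 0.28 × 1.5×10⁻⁴ × 800 = 0.03360 m
B total: 0.10276 m
Ratio: 0.255675 / 0.10276 ≈ 2.488

2.5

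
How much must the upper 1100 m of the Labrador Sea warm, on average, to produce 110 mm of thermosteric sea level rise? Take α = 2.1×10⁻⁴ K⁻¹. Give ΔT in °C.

0.48 °C

ΔT = Δh/(αH) = 0.11 / (2.1×10⁻⁴ × 1100) ≈ 0.4762 °C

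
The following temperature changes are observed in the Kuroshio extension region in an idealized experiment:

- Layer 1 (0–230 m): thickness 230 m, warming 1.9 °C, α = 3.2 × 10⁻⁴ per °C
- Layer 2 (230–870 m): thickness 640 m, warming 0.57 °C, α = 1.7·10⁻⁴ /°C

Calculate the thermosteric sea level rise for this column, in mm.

202 mm of thermosteric rise

0–230 m: 3.2×10⁻⁴ × 230 × 1.9 = 0.13984 m
0.57 × 1.7×10⁻⁴ × 640 = 0.062016 m
Δh = 0.13984 + 0.062016 = 0.201856 m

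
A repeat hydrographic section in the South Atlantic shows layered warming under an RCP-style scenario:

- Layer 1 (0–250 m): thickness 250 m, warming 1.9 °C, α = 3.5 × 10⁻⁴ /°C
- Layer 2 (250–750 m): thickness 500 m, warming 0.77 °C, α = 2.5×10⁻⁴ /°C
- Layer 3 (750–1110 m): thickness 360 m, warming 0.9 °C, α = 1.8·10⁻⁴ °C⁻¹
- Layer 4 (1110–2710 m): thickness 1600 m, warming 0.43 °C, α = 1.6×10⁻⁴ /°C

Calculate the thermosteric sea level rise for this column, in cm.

Layer 1: 250 × 3.5×10⁻⁴ × 1.9 = 0.16625 m
250–750 m: 2.5×10⁻⁴ × 0.77 × 500 = 0.09625 m
750–1110 m: 360 × 0.9 × 1.8×10⁻⁴ = 0.05832 m
1600 × 0.43 × 1.6×10⁻⁴ = 0.11008 m
Δh = 0.16625 + 0.09625 + 0.05832 + 0.11008 = 0.43090 m

about 43 cm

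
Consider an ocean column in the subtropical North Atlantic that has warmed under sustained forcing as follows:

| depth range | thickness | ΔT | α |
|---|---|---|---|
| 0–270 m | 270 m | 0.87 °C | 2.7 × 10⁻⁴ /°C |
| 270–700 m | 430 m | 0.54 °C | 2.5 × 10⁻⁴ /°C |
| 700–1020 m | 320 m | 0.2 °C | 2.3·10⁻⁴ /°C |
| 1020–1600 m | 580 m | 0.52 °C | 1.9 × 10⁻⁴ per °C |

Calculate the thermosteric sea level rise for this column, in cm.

0–270 m: 270 × 0.87 × 2.7×10⁻⁴ = 0.063423 m
270–700 m: 0.54 × 430 × 2.5×10⁻⁴ = 0.05805 m
Layer 3: 0.2 × 320 × 2.3×10⁻⁴ = 0.01472 m
1020–1600 m: 1.9×10⁻⁴ × 0.52 × 580 = 0.057304 m
Δh = 0.063423 + 0.05805 + 0.01472 + 0.057304 = 0.193497 m

Δh ≈ 19.3 cm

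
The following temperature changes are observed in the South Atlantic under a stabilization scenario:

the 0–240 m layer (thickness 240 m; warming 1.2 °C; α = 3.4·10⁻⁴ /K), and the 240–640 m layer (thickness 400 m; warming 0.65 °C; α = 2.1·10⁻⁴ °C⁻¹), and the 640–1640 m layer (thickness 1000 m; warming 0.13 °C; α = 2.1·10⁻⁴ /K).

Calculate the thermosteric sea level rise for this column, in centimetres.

Δh ≈ 18.0 cm

Layer 1: 240 × 3.4×10⁻⁴ × 1.2 = 0.09792 m
Layer 2: 400 × 2.1×10⁻⁴ × 0.65 = 0.05460 m
Layer 3: 0.13 × 2.1×10⁻⁴ × 1000 = 0.02730 m
Δh = 0.09792 + 0.05460 + 0.02730 = 0.17982 m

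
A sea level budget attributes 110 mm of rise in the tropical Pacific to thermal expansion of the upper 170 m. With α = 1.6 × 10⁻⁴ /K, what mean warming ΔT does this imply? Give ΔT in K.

4.0 K

ΔT = Δh/(αH) = 0.11 / (1.6×10⁻⁴ × 170) ≈ 4.044 K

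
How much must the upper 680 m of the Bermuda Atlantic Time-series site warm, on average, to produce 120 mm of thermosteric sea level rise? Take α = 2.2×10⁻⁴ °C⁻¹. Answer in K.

ΔT = Δh/(αH) = 0.12 / (2.2×10⁻⁴ × 680) ≈ 0.8021 K

about 0.802 K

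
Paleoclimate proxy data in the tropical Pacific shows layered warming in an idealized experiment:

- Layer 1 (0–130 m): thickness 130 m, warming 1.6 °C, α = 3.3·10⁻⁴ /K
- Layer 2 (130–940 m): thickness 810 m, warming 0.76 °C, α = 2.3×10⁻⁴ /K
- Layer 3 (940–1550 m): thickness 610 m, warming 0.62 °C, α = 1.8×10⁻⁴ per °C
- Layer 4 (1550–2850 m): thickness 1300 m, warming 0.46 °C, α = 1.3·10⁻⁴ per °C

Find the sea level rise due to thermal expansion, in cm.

Layer 1: 1.6 × 3.3×10⁻⁴ × 130 = 0.06864 m
810 × 2.3×10⁻⁴ × 0.76 = 0.141588 m
940–1550 m: 610 × 0.62 × 1.8×10⁻⁴ = 0.068076 m
Layer 4: 0.46 × 1.3×10⁻⁴ × 1300 = 0.07774 m
Δh = 0.06864 + 0.141588 + 0.068076 + 0.07774 = 0.356044 m ≈ 36 cm

about 36 cm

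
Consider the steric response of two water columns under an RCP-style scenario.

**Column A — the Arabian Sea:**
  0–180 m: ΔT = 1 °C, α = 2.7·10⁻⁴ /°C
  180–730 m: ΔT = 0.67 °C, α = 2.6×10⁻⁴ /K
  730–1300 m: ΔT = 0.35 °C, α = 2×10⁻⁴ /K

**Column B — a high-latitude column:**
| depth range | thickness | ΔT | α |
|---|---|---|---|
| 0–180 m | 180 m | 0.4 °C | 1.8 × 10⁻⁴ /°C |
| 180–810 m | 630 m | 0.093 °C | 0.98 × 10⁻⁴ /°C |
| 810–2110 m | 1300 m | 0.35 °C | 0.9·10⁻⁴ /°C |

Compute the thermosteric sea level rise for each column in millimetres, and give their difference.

A: 184 mm; B: 59.7 mm; difference 125 mm

A 1 × 2.7×10⁻⁴ × 180 = 0.04860 m
A 0.67 × 2.6×10⁻⁴ × 550 = 0.09581 m
A 730–1300 m: 2×10⁻⁴ × 570 × 0.35 = 0.03990 m
A total: 0.18431 m
B Layer 1: 180 × 0.4 × 1.8×10⁻⁴ = 0.01296 m
B 180–810 m: 630 × 0.093 × 0.98×10⁻⁴ = 0.00574182 m
B 810–2110 m: 0.35 × 1300 × 0.9×10⁻⁴ = 0.04095 m
B total: 0.05965182 m
Difference: 0.18431 − 0.05965182 = 0.12465818 m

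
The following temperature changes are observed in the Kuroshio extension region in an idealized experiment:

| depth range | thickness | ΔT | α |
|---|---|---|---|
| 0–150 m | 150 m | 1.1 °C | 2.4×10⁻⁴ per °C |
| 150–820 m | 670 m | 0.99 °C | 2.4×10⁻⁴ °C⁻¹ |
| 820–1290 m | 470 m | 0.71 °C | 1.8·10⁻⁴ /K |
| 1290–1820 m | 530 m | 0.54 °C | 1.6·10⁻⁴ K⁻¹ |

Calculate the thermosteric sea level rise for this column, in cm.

Δh ≈ 30.5 cm

150 × 2.4×10⁻⁴ × 1.1 = 0.03960 m
Layer 2: 2.4×10⁻⁴ × 670 × 0.99 = 0.159192 m
Layer 3: 470 × 0.71 × 1.8×10⁻⁴ = 0.060066 m
Layer 4: 530 × 1.6×10⁻⁴ × 0.54 = 0.045792 m
Δh = 0.03960 + 0.159192 + 0.060066 + 0.045792 = 0.30465 m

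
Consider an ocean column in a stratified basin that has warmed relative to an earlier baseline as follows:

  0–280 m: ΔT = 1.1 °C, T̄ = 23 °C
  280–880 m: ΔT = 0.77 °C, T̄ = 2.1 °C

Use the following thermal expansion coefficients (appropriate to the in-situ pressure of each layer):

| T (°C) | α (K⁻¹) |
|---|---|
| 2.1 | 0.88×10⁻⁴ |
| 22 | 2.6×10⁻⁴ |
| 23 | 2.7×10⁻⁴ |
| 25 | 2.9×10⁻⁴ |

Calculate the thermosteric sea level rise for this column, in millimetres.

about 124 mm

Layer 1 at 23 °C → α = 2.7×10⁻⁴ K⁻¹
Layer 2 at 2.1 °C → α = 0.88×10⁻⁴ K⁻¹
1.1 × 2.7×10⁻⁴ × 280 = 0.08316 m
0.88×10⁻⁴ × 600 × 0.77 = 0.040656 m
Δh = 0.08316 + 0.040656 = 0.123816 m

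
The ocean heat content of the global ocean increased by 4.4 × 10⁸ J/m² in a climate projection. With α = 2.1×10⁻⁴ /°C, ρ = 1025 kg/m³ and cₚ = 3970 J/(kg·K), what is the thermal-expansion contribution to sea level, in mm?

Δh = αQ/(ρcₚ) = 2.1×10⁻⁴ × 4.4×10⁸ / (1025 × 3970) ≈ 0.022707 m

Δh ≈ 23 mm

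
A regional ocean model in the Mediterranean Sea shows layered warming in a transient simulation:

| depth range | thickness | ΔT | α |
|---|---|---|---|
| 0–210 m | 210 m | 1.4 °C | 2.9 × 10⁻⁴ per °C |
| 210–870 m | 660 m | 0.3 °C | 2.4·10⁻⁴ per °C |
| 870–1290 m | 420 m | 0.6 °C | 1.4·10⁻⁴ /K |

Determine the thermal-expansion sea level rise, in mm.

210 × 1.4 × 2.9×10⁻⁴ = 0.08526 m
660 × 0.3 × 2.4×10⁻⁴ = 0.04752 m
Layer 3: 1.4×10⁻⁴ × 0.6 × 420 = 0.03528 m
Δh = 0.08526 + 0.04752 + 0.03528 = 0.16806 m ≈ 170 mm

170 mm of thermosteric rise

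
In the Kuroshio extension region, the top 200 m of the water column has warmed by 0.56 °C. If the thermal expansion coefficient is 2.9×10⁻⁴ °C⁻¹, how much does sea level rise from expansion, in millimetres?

Δh = αΔT·H = 2.9×10⁻⁴ × 0.56 × 200 = 0.03248 m

32.5 mm of thermosteric rise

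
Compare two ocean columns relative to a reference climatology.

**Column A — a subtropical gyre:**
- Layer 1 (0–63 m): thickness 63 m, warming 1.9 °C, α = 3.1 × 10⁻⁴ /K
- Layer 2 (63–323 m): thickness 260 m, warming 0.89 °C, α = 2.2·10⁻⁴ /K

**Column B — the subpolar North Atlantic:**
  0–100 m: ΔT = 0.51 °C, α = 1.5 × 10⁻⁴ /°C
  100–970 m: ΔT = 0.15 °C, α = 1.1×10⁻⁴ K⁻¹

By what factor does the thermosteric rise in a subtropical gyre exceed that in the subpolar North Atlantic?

A Layer 1: 1.9 × 3.1×10⁻⁴ × 63 = 0.037107 m
A Layer 2: 0.89 × 260 × 2.2×10⁻⁴ = 0.050908 m
A total: 0.088015 m
B 0–100 m: 1.5×10⁻⁴ × 100 × 0.51 = 0.00765 m
B 870 × 0.15 × 1.1×10⁻⁴ = 0.014355 m
B total: 0.022005 m
Ratio: 0.088015 / 0.022005 ≈ 4.000

≈ 4.00×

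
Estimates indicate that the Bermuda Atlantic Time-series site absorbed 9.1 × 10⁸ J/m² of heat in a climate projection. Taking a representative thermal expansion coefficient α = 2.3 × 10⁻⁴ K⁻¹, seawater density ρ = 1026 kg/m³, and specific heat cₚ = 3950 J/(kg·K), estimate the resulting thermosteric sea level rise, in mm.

Δh = αQ/(ρcₚ) = 2.3×10⁻⁴ × 9.1×10⁸ / (1026 × 3950) ≈ 0.051645 m

52 mm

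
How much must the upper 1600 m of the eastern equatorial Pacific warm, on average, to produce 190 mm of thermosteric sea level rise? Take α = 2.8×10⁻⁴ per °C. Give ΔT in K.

ΔT = Δh/(αH) = 0.19 / (2.8×10⁻⁴ × 1600) ≈ 0.4241 K

about 0.424 K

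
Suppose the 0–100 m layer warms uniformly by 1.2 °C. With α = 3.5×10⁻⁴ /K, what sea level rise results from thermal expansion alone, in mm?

42.0 mm

Δh = αΔT·H = 3.5×10⁻⁴ × 1.2 × 100 = 0.04200 m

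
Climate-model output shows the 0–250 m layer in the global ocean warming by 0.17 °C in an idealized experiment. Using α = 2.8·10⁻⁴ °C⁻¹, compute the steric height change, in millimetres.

Δh = 12 mm

Δh = αΔT·H = 2.8×10⁻⁴ × 0.17 × 250 = 0.01190 m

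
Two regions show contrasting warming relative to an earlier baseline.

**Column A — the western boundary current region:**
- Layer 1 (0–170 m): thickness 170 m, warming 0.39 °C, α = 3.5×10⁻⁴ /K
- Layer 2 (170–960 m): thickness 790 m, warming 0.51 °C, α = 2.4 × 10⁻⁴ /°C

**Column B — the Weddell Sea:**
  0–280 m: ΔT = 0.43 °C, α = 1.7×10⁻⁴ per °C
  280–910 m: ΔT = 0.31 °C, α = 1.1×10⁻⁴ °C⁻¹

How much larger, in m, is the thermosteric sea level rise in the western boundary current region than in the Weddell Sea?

A 170 × 3.5×10⁻⁴ × 0.39 = 0.023205 m
A 790 × 2.4×10⁻⁴ × 0.51 = 0.096696 m
A total: 0.119901 m
B 280 × 1.7×10⁻⁴ × 0.43 = 0.020468 m
B 280–910 m: 1.1×10⁻⁴ × 630 × 0.31 = 0.021483 m
B total: 0.041951 m
Difference: 0.119901 − 0.041951 = 0.07795 m

0.078 m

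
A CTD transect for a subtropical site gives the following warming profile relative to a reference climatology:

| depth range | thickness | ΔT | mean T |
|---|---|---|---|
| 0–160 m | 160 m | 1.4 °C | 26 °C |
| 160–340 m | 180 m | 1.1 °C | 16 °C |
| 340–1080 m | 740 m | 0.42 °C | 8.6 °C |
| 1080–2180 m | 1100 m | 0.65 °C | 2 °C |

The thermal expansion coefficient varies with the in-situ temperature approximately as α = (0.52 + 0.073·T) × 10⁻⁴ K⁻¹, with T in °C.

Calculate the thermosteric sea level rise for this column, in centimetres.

Layer 1: α = (0.52 + 0.073×26)×10⁻⁴ = 2.418×10⁻⁴ K⁻¹
Layer 2: α = (0.52 + 0.073×16)×10⁻⁴ = 1.688×10⁻⁴ K⁻¹
Layer 3: α = (0.52 + 0.073×8.6)×10⁻⁴ = 1.1478×10⁻⁴ K⁻¹
Layer 4: α = (0.52 + 0.073×2)×10⁻⁴ = 0.666×10⁻⁴ K⁻¹
Layer 1: 1.4 × 160 × 2.418×10⁻⁴ = 0.0541632 m
160–340 m: 1.688×10⁻⁴ × 1.1 × 180 = 0.0334224 m
1.1478×10⁻⁴ × 740 × 0.42 = 0.035673624 m
1080–2180 m: 0.666×10⁻⁴ × 1100 × 0.65 = 0.047619 m
Δh = 0.0541632 + 0.0334224 + 0.035673624 + 0.047619 = 0.170878224 m ≈ 17.1 cm

Δh ≈ 17.1 cm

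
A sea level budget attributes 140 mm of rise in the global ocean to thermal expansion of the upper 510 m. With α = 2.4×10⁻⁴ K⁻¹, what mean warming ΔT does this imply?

ΔT = Δh/(αH) = 0.14 / (2.4×10⁻⁴ × 510) ≈ 1.144 °C

about 1.14 °C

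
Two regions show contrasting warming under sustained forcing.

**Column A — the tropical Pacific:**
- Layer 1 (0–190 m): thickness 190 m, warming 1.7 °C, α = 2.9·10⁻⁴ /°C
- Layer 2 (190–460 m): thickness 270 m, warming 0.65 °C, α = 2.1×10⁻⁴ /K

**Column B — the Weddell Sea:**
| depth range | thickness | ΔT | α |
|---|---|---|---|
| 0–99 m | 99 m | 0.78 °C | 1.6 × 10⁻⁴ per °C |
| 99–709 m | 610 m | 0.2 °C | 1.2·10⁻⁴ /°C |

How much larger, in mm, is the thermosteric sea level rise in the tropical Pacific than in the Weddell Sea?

A 190 × 2.9×10⁻⁴ × 1.7 = 0.09367 m
A 190–460 m: 270 × 0.65 × 2.1×10⁻⁴ = 0.036855 m
A total: 0.130525 m
B 99 × 1.6×10⁻⁴ × 0.78 = 0.0123552 m
B Layer 2: 1.2×10⁻⁴ × 610 × 0.2 = 0.01464 m
B total: 0.0269952 m
Difference: 0.130525 − 0.0269952 = 0.1035298 m

104 mm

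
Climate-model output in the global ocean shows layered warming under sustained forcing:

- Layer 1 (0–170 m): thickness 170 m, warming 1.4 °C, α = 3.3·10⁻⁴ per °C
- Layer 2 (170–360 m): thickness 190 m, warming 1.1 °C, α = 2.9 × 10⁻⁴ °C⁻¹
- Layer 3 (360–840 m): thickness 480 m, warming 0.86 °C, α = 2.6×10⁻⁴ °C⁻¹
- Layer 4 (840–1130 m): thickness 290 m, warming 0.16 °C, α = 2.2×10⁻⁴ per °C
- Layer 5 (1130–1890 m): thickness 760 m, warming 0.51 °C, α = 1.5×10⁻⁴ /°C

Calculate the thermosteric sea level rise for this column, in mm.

1.4 × 170 × 3.3×10⁻⁴ = 0.07854 m
170–360 m: 1.1 × 190 × 2.9×10⁻⁴ = 0.06061 m
360–840 m: 0.86 × 480 × 2.6×10⁻⁴ = 0.107328 m
Layer 4: 2.2×10⁻⁴ × 290 × 0.16 = 0.010208 m
1.5×10⁻⁴ × 0.51 × 760 = 0.05814 m
Δh = 0.07854 + 0.06061 + 0.107328 + 0.010208 + 0.05814 = 0.314826 m ≈ 310 mm

about 310 mm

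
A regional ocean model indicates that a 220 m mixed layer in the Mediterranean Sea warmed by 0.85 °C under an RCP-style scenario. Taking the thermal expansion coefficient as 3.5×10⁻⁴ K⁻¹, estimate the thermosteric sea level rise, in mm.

65 mm of thermosteric rise

Δh = αΔT·H = 3.5×10⁻⁴ × 0.85 × 220 = 0.06545 m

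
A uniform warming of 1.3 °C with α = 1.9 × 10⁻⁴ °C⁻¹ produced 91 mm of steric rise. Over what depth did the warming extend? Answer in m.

H = Δh/(αΔT) = 0.091 / (1.9×10⁻⁴ × 1.3) ≈ 368.4 m

H ≈ 368 m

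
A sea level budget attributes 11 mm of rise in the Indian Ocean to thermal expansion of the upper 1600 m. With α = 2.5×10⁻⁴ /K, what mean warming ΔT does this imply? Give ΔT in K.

about 0.028 K

ΔT = Δh/(αH) = 0.011 / (2.5×10⁻⁴ × 1600) = 0.02750 K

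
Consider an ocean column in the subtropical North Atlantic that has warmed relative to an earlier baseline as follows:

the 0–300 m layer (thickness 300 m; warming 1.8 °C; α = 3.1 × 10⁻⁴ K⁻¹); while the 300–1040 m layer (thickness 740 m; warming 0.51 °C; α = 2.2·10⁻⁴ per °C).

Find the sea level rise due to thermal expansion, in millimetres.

Δh = 250 mm

300 × 1.8 × 3.1×10⁻⁴ = 0.16740 m
0.51 × 2.2×10⁻⁴ × 740 = 0.083028 m
Δh = 0.16740 + 0.083028 = 0.250428 m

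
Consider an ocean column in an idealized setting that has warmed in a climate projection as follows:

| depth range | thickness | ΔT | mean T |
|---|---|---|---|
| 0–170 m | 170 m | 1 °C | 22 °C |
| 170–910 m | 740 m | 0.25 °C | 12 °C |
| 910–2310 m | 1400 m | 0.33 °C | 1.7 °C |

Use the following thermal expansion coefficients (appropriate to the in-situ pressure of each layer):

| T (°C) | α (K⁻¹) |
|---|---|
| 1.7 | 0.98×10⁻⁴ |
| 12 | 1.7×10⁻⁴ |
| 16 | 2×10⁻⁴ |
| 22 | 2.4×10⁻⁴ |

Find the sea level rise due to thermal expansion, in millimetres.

Δh ≈ 118 mm

Layer 1 at 22 °C → α = 2.4×10⁻⁴ K⁻¹
Layer 2 at 12 °C → α = 1.7×10⁻⁴ K⁻¹
Layer 3 at 1.7 °C → α = 0.98×10⁻⁴ K⁻¹
Layer 1: 1 × 170 × 2.4×10⁻⁴ = 0.04080 m
170–910 m: 0.25 × 740 × 1.7×10⁻⁴ = 0.03145 m
0.98×10⁻⁴ × 0.33 × 1400 = 0.045276 m
Δh = 0.04080 + 0.03145 + 0.045276 = 0.117526 m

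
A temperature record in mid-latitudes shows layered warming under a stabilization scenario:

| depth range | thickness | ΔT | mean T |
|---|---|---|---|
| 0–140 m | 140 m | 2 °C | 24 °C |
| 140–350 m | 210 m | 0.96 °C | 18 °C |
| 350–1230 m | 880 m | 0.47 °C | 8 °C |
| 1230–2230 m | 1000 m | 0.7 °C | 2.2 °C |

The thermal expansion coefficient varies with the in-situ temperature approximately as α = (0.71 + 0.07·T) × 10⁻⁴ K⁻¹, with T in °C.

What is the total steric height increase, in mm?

Δh = 220 mm

Layer 1: α = (0.71 + 0.07×24)×10⁻⁴ = 2.39×10⁻⁴ K⁻¹
Layer 2: α = (0.71 + 0.07×18)×10⁻⁴ = 1.97×10⁻⁴ K⁻¹
Layer 3: α = (0.71 + 0.07×8)×10⁻⁴ = 1.27×10⁻⁴ K⁻¹
Layer 4: α = (0.71 + 0.07×2.2)×10⁻⁴ = 0.864×10⁻⁴ K⁻¹
0–140 m: 2.39×10⁻⁴ × 140 × 2 = 0.06692 m
210 × 0.96 × 1.97×10⁻⁴ = 0.0397152 m
350–1230 m: 0.47 × 880 × 1.27×10⁻⁴ = 0.0525272 m
1230–2230 m: 0.7 × 1000 × 0.864×10⁻⁴ = 0.06048 m
Δh = 0.06692 + 0.0397152 + 0.0525272 + 0.06048 = 0.2196424 m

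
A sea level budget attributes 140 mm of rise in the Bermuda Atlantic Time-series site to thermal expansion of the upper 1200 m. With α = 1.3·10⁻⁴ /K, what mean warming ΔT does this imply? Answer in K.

ΔT = Δh/(αH) = 0.14 / (1.3×10⁻⁴ × 1200) ≈ 0.8974 K

about 0.90 K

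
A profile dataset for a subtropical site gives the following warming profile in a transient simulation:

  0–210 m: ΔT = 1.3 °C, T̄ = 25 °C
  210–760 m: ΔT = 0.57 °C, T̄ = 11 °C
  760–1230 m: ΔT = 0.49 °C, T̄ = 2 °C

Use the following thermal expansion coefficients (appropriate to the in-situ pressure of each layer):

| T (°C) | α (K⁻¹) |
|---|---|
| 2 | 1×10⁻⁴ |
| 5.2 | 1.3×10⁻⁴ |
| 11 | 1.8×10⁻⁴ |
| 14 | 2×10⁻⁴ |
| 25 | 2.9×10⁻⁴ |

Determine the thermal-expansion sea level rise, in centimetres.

Layer 1 at 25 °C → α = 2.9×10⁻⁴ K⁻¹
Layer 2 at 11 °C → α = 1.8×10⁻⁴ K⁻¹
Layer 3 at 2 °C → α = 1×10⁻⁴ K⁻¹
Layer 1: 210 × 2.9×10⁻⁴ × 1.3 = 0.07917 m
Layer 2: 1.8×10⁻⁴ × 550 × 0.57 = 0.05643 m
Layer 3: 0.49 × 470 × 1×10⁻⁴ = 0.02303 m
Δh = 0.07917 + 0.05643 + 0.02303 = 0.15863 m ≈ 16 cm

Δh = 16 cm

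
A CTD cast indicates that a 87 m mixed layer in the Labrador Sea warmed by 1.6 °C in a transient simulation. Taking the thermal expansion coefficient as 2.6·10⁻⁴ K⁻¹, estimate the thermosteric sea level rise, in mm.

36.2 mm of thermosteric rise

Δh = αΔT·H = 2.6×10⁻⁴ × 1.6 × 87 = 0.036192 m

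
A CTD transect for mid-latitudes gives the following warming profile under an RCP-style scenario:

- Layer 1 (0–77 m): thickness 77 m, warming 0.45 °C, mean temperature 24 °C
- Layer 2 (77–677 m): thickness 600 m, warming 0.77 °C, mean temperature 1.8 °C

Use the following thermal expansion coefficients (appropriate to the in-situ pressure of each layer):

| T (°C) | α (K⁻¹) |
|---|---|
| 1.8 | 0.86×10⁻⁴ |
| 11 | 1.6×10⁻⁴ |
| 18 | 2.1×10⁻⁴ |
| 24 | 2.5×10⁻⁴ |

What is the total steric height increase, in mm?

48.4 mm of thermosteric rise

Layer 1 at 24 °C → α = 2.5×10⁻⁴ K⁻¹
Layer 2 at 1.8 °C → α = 0.86×10⁻⁴ K⁻¹
2.5×10⁻⁴ × 0.45 × 77 = 0.0086625 m
77–677 m: 0.77 × 600 × 0.86×10⁻⁴ = 0.039732 m
Δh = 0.0086625 + 0.039732 = 0.0483945 m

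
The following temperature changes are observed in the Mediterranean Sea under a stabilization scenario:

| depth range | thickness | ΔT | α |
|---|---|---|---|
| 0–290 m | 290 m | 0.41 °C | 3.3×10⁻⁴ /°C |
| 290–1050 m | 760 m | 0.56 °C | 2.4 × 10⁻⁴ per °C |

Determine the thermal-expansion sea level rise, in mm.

0.41 × 3.3×10⁻⁴ × 290 = 0.039237 m
760 × 0.56 × 2.4×10⁻⁴ = 0.102144 m
Δh = 0.039237 + 0.102144 = 0.141381 m

Δh ≈ 141 mm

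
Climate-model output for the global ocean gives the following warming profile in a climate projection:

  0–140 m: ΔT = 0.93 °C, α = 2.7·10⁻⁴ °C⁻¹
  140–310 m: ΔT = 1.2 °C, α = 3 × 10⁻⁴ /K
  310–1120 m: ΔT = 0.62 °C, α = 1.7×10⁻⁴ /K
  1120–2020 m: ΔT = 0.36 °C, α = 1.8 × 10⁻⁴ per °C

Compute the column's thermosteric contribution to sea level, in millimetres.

about 240 mm

0–140 m: 2.7×10⁻⁴ × 0.93 × 140 = 0.035154 m
3×10⁻⁴ × 170 × 1.2 = 0.06120 m
310–1120 m: 1.7×10⁻⁴ × 0.62 × 810 = 0.085374 m
Layer 4: 0.36 × 1.8×10⁻⁴ × 900 = 0.05832 m
Δh = 0.035154 + 0.06120 + 0.085374 + 0.05832 = 0.240048 m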